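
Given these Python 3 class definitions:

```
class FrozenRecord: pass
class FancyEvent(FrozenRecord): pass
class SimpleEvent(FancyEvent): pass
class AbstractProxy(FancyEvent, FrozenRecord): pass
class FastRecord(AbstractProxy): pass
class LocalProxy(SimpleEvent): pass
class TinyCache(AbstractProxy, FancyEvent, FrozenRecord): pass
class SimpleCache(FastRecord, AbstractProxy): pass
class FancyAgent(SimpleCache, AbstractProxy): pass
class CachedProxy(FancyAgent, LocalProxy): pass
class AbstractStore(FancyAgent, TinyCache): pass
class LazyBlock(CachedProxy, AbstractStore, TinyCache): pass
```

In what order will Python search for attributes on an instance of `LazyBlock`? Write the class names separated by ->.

L[LazyBlock] = LazyBlock + merge(L[CachedProxy], L[AbstractStore], L[TinyCache], [CachedProxy AbstractStore TinyCache])
  take CachedProxy:  [CachedProxy FancyAgent SimpleCache FastRecord AbstractProxy LocalProxy SimpleEvent FancyEvent FrozenRecord object] + [AbstractStore FancyAgent SimpleCache FastRecord TinyCache AbstractProxy FancyEvent FrozenRecord object] + [TinyCache AbstractProxy FancyEvent FrozenRecord object] + [CachedProxy AbstractStore TinyCache]
  take AbstractStore:  [FancyAgent SimpleCache FastRecord AbstractProxy LocalProxy SimpleEvent FancyEvent FrozenRecord object] + [AbstractStore FancyAgent SimpleCache FastRecord TinyCache AbstractProxy FancyEvent FrozenRecord object] + [TinyCache AbstractProxy FancyEvent FrozenRecord object] + [AbstractStore TinyCache]
  take FancyAgent:  [FancyAgent SimpleCache FastRecord AbstractProxy LocalProxy SimpleEvent FancyEvent FrozenRecord object] + [FancyAgent SimpleCache FastRecord TinyCache AbstractProxy FancyEvent FrozenRecord object] + [TinyCache AbstractProxy FancyEvent FrozenRecord object] + [TinyCache]
  take SimpleCache:  [SimpleCache FastRecord AbstractProxy LocalProxy SimpleEvent FancyEvent FrozenRecord object] + [SimpleCache FastRecord TinyCache AbstractProxy FancyEvent FrozenRecord object] + [TinyCache AbstractProxy FancyEvent FrozenRecord object] + [TinyCache]
  take FastRecord:  [FastRecord AbstractProxy LocalProxy SimpleEvent FancyEvent FrozenRecord object] + [FastRecord TinyCache AbstractProxy FancyEvent FrozenRecord object] + [TinyCache AbstractProxy FancyEvent FrozenRecord object] + [TinyCache]
  take TinyCache:  [AbstractProxy LocalProxy SimpleEvent FancyEvent FrozenRecord object] + [TinyCache AbstractProxy FancyEvent FrozenRecord object] + [TinyCache AbstractProxy FancyEvent FrozenRecord object] + [TinyCache]
  take AbstractProxy:  [AbstractProxy LocalProxy SimpleEvent FancyEvent FrozenRecord object] + [AbstractProxy FancyEvent FrozenRecord object] + [AbstractProxy FancyEvent FrozenRecord object]
  take LocalProxy:  [LocalProxy SimpleEvent FancyEvent FrozenRecord object] + [FancyEvent FrozenRecord object] + [FancyEvent FrozenRecord object]
  take SimpleEvent:  [SimpleEvent FancyEvent FrozenRecord object] + [FancyEvent FrozenRecord object] + [FancyEvent FrozenRecord object]
  take FancyEvent:  [FancyEvent FrozenRecord object] + [FancyEvent FrozenRecord object] + [FancyEvent FrozenRecord object]
  take FrozenRecord:  [FrozenRecord object] + [FrozenRecord object] + [FrozenRecord object]
  take object:  [object] + [object] + [object]

LazyBlock -> CachedProxy -> AbstractStore -> FancyAgent -> SimpleCache -> FastRecord -> TinyCache -> AbstractProxy -> LocalProxy -> SimpleEvent -> FancyEvent -> FrozenRecord -> object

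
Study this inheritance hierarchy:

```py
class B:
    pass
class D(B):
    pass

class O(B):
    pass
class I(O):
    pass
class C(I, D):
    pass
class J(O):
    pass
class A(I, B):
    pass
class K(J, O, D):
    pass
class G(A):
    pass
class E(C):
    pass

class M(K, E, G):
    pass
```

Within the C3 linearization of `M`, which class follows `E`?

L[M] = M + merge(L[K], L[E], L[G], [K E G])
  take K:  [K J O D B object] + [E C I O D B object] + [G A I O B object] + [K E G]
  take J:  [J O D B object] + [E C I O D B object] + [G A I O B object] + [E G]
  take E:  [O D B object] + [E C I O D B object] + [G A I O B object] + [E G]
  take C:  [O D B object] + [C I O D B object] + [G A I O B object] + [G]
  take G:  [O D B object] + [I O D B object] + [G A I O B object] + [G]
  take A:  [O D B object] + [I O D B object] + [A I O B object]
  take I:  [O D B object] + [I O D B object] + [I O B object]
  take O:  [O D B object] + [O D B object] + [O B object]
  take D:  [D B object] + [D B object] + [B object]
  take B:  [B object] + [B object] + [B object]
  take object:  [object] + [object] + [object]
MRO: M K J E C G A I O D B object
E is at position 3; next is C.

C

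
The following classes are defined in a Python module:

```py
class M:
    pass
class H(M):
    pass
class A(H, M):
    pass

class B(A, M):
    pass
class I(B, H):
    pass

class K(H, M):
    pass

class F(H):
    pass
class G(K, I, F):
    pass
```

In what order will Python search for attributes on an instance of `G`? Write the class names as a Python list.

[G, K, I, B, A, F, H, M, object]

L[G] = G + merge(L[K], L[I], L[F], [K I F])
  take K:  [K H M object] + [I B A H M object] + [F H M object] + [K I F]
  take I:  [H M object] + [I B A H M object] + [F H M object] + [I F]
  take B:  [H M object] + [B A H M object] + [F H M object] + [F]
  take A:  [H M object] + [A H M object] + [F H M object] + [F]
  take F:  [H M object] + [H M object] + [F H M object] + [F]
  take H:  [H M object] + [H M object] + [H M object]
  take M:  [M object] + [M object] + [M object]
  take object:  [object] + [object] + [object]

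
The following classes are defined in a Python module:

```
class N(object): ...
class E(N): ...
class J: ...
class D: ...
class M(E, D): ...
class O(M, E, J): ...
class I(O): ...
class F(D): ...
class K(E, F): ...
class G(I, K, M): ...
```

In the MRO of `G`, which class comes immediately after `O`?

K

L[G] = G + merge(L[I], L[K], L[M], [I K M])
  take I:  [I O M E N D J object] + [K E N F D object] + [M E N D object] + [I K M]
  take O:  [O M E N D J object] + [K E N F D object] + [M E N D object] + [K M]
  take K:  [M E N D J object] + [K E N F D object] + [M E N D object] + [K M]
  take M:  [M E N D J object] + [E N F D object] + [M E N D object] + [M]
  take E:  [E N D J object] + [E N F D object] + [E N D object]
  take N:  [N D J object] + [N F D object] + [N D object]
  take F:  [D J object] + [F D object] + [D object]
  take D:  [D J object] + [D object] + [D object]
  take J:  [J object] + [object] + [object]
  take object:  [object] + [object] + [object]
MRO: G I O K M E N F D J object
O is at position 2; next is K.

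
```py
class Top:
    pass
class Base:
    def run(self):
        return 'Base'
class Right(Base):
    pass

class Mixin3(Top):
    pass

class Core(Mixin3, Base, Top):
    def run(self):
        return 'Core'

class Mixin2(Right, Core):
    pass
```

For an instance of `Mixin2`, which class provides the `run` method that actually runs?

Core

L[Mixin2] = Mixin2 + merge(L[Right], L[Core], [Right Core])
  take Right:  [Right Base object] + [Core Mixin3 Base Top object] + [Right Core]
  take Core:  [Base object] + [Core Mixin3 Base Top object] + [Core]
  take Mixin3:  [Base object] + [Mixin3 Base Top object]
  take Base:  [Base object] + [Base Top object]
  take Top:  [object] + [Top object]
  take object:  [object] + [object]
MRO: Mixin2 Right Core Mixin3 Base Top object
run is defined in: Base, Core. First along the MRO is Core.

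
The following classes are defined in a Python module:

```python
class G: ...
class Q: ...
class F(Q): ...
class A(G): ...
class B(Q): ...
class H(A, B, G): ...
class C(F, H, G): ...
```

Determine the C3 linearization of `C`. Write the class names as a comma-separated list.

C, F, H, A, B, G, Q, object

L[C] = C + merge(L[F], L[H], L[G], [F H G])
  take F:  [F Q object] + [H A B G Q object] + [G object] + [F H G]
  take H:  [Q object] + [H A B G Q object] + [G object] + [H G]
  take A:  [Q object] + [A B G Q object] + [G object] + [G]
  take B:  [Q object] + [B G Q object] + [G object] + [G]
  take G:  [Q object] + [G Q object] + [G object] + [G]
  take Q:  [Q object] + [Q object] + [object]
  take object:  [object] + [object] + [object]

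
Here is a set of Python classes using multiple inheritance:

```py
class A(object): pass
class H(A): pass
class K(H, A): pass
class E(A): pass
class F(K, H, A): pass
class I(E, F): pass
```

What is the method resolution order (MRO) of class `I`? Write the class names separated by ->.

I -> E -> F -> K -> H -> A -> object

L[I] = I + merge(L[E], L[F], [E F])
  take E:  [E A object] + [F K H A object] + [E F]
  take F:  [A object] + [F K H A object] + [F]
  take K:  [A object] + [K H A object]
  take H:  [A object] + [H A object]
  take A:  [A object] + [A object]
  take object:  [object] + [object]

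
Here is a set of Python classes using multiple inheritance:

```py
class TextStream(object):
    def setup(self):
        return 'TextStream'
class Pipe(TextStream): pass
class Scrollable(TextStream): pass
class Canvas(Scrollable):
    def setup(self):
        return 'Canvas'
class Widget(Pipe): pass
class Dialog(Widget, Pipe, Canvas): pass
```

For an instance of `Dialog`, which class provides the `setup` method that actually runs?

L[Dialog] = Dialog + merge(L[Widget], L[Pipe], L[Canvas], [Widget Pipe Canvas])
  take Widget:  [Widget Pipe TextStream object] + [Pipe TextStream object] + [Canvas Scrollable TextStream object] + [Widget Pipe Canvas]
  take Pipe:  [Pipe TextStream object] + [Pipe TextStream object] + [Canvas Scrollable TextStream object] + [Pipe Canvas]
  take Canvas:  [TextStream object] + [TextStream object] + [Canvas Scrollable TextStream object] + [Canvas]
  take Scrollable:  [TextStream object] + [TextStream object] + [Scrollable TextStream object]
  take TextStream:  [TextStream object] + [TextStream object] + [TextStream object]
  take object:  [object] + [object] + [object]
MRO: Dialog Widget Pipe Canvas Scrollable TextStream object
setup is defined in: Canvas, TextStream. First along the MRO is Canvas.

Canvas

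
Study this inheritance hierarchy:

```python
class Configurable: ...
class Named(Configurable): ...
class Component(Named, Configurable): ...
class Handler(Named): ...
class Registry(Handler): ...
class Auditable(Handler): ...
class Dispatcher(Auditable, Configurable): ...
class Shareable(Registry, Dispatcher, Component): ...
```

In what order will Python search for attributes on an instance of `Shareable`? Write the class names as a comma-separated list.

Shareable, Registry, Dispatcher, Auditable, Handler, Component, Named, Configurable, object

L[Shareable] = Shareable + merge(L[Registry], L[Dispatcher], L[Component], [Registry Dispatcher Component])
  take Registry:  [Registry Handler Named Configurable object] + [Dispatcher Auditable Handler Named Configurable object] + [Component Named Configurable object] + [Registry Dispatcher Component]
  take Dispatcher:  [Handler Named Configurable object] + [Dispatcher Auditable Handler Named Configurable object] + [Component Named Configurable object] + [Dispatcher Component]
  take Auditable:  [Handler Named Configurable object] + [Auditable Handler Named Configurable object] + [Component Named Configurable object] + [Component]
  take Handler:  [Handler Named Configurable object] + [Handler Named Configurable object] + [Component Named Configurable object] + [Component]
  take Component:  [Named Configurable object] + [Named Configurable object] + [Component Named Configurable object] + [Component]
  take Named:  [Named Configurable object] + [Named Configurable object] + [Named Configurable object]
  take Configurable:  [Configurable object] + [Configurable object] + [Configurable object]
  take object:  [object] + [object] + [object]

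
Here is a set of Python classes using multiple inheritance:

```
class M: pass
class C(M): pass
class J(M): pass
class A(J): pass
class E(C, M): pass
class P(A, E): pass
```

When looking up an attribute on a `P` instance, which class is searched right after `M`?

L[P] = P + merge(L[A], L[E], [A E])
  take A:  [A J M object] + [E C M object] + [A E]
  take J:  [J M object] + [E C M object] + [E]
  take E:  [M object] + [E C M object] + [E]
  take C:  [M object] + [C M object]
  take M:  [M object] + [M object]
  take object:  [object] + [object]
MRO: P A J E C M object
M is at position 5; next is object.

object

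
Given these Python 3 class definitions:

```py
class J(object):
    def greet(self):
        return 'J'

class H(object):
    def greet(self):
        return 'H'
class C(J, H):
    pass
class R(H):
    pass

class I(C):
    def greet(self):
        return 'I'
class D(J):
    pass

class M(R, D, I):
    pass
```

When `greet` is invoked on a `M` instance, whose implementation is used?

L[M] = M + merge(L[R], L[D], L[I], [R D I])
  take R:  [R H object] + [D J object] + [I C J H object] + [R D I]
  take D:  [H object] + [D J object] + [I C J H object] + [D I]
  take I:  [H object] + [J object] + [I C J H object] + [I]
  take C:  [H object] + [J object] + [C J H object]
  take J:  [H object] + [J object] + [J H object]
  take H:  [H object] + [object] + [H object]
  take object:  [object] + [object] + [object]
MRO: M R D I C J H object
greet is defined in: H, I, J. First along the MRO is I.

I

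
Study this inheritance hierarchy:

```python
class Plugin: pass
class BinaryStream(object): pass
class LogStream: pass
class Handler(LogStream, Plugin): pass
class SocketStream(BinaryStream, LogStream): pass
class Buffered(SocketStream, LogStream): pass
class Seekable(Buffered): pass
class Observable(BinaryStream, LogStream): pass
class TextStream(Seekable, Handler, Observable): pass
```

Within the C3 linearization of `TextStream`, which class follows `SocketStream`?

L[TextStream] = TextStream + merge(L[Seekable], L[Handler], L[Observable], [Seekable Handler Observable])
  take Seekable:  [Seekable Buffered SocketStream BinaryStream LogStream object] + [Handler LogStream Plugin object] + [Observable BinaryStream LogStream object] + [Seekable Handler Observable]
  take Buffered:  [Buffered SocketStream BinaryStream LogStream object] + [Handler LogStream Plugin object] + [Observable BinaryStream LogStream object] + [Handler Observable]
  take SocketStream:  [SocketStream BinaryStream LogStream object] + [Handler LogStream Plugin object] + [Observable BinaryStream LogStream object] + [Handler Observable]
  take Handler:  [BinaryStream LogStream object] + [Handler LogStream Plugin object] + [Observable BinaryStream LogStream object] + [Handler Observable]
  take Observable:  [BinaryStream LogStream object] + [LogStream Plugin object] + [Observable BinaryStream LogStream object] + [Observable]
  take BinaryStream:  [BinaryStream LogStream object] + [LogStream Plugin object] + [BinaryStream LogStream object]
  take LogStream:  [LogStream object] + [LogStream Plugin object] + [LogStream object]
  take Plugin:  [object] + [Plugin object] + [object]
  take object:  [object] + [object] + [object]
MRO: TextStream Seekable Buffered SocketStream Handler Observable BinaryStream LogStream Plugin object
SocketStream is at position 3; next is Handler.

Handler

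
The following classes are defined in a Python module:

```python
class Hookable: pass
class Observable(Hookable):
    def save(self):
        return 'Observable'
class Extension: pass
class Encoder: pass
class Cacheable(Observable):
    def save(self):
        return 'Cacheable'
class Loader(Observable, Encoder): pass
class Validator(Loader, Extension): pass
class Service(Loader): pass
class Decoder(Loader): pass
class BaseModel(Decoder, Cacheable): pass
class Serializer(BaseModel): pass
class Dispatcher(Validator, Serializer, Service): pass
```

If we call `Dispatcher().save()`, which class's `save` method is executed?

L[Dispatcher] = Dispatcher + merge(L[Validator], L[Serializer], L[Service], [Validator Serializer Service])
  take Validator:  [Validator Loader Observable Hookable Encoder Extension object] + [Serializer BaseModel Decoder Loader Cacheable Observable Hookable Encoder object] + [Service Loader Observable Hookable Encoder object] + [Validator Serializer Service]
  take Serializer:  [Loader Observable Hookable Encoder Extension object] + [Serializer BaseModel Decoder Loader Cacheable Observable Hookable Encoder object] + [Service Loader Observable Hookable Encoder object] + [Serializer Service]
  take BaseModel:  [Loader Observable Hookable Encoder Extension object] + [BaseModel Decoder Loader Cacheable Observable Hookable Encoder object] + [Service Loader Observable Hookable Encoder object] + [Service]
  take Decoder:  [Loader Observable Hookable Encoder Extension object] + [Decoder Loader Cacheable Observable Hookable Encoder object] + [Service Loader Observable Hookable Encoder object] + [Service]
  take Service:  [Loader Observable Hookable Encoder Extension object] + [Loader Cacheable Observable Hookable Encoder object] + [Service Loader Observable Hookable Encoder object] + [Service]
  take Loader:  [Loader Observable Hookable Encoder Extension object] + [Loader Cacheable Observable Hookable Encoder object] + [Loader Observable Hookable Encoder object]
  take Cacheable:  [Observable Hookable Encoder Extension object] + [Cacheable Observable Hookable Encoder object] + [Observable Hookable Encoder object]
  take Observable:  [Observable Hookable Encoder Extension object] + [Observable Hookable Encoder object] + [Observable Hookable Encoder object]
  take Hookable:  [Hookable Encoder Extension object] + [Hookable Encoder object] + [Hookable Encoder object]
  take Encoder:  [Encoder Extension object] + [Encoder object] + [Encoder object]
  take Extension:  [Extension object] + [object] + [object]
  take object:  [object] + [object] + [object]
MRO: Dispatcher Validator Serializer BaseModel Decoder Service Loader Cacheable Observable Hookable Encoder Extension object
save is defined in: Cacheable, Observable. First along the MRO is Cacheable.

Cacheable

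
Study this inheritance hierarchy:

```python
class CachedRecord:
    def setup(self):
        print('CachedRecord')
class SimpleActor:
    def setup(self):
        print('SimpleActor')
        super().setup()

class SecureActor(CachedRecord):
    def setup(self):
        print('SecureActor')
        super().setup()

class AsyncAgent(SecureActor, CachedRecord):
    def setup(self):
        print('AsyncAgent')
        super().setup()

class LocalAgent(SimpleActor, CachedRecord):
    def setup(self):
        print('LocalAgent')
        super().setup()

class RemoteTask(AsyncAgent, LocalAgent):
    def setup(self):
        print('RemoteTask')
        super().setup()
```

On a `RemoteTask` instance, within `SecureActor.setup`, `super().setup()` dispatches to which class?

L[RemoteTask] = RemoteTask + merge(L[AsyncAgent], L[LocalAgent], [AsyncAgent LocalAgent])
  take AsyncAgent:  [AsyncAgent SecureActor CachedRecord object] + [LocalAgent SimpleActor CachedRecord object] + [AsyncAgent LocalAgent]
  take SecureActor:  [SecureActor CachedRecord object] + [LocalAgent SimpleActor CachedRecord object] + [LocalAgent]
  take LocalAgent:  [CachedRecord object] + [LocalAgent SimpleActor CachedRecord object] + [LocalAgent]
  take SimpleActor:  [CachedRecord object] + [SimpleActor CachedRecord object]
  take CachedRecord:  [CachedRecord object] + [CachedRecord object]
  take object:  [object] + [object]
MRO: RemoteTask AsyncAgent SecureActor LocalAgent SimpleActor CachedRecord object
super() in SecureActor.setup on a RemoteTask instance goes to the class after SecureActor in RemoteTask's MRO: LocalAgent.

LocalAgent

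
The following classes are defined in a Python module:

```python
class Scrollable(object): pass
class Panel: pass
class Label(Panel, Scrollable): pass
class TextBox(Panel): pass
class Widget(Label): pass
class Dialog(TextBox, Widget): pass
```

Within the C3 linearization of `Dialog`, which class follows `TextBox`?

Widget

L[Dialog] = Dialog + merge(L[TextBox], L[Widget], [TextBox Widget])
  take TextBox:  [TextBox Panel object] + [Widget Label Panel Scrollable object] + [TextBox Widget]
  take Widget:  [Panel object] + [Widget Label Panel Scrollable object] + [Widget]
  take Label:  [Panel object] + [Label Panel Scrollable object]
  take Panel:  [Panel object] + [Panel Scrollable object]
  take Scrollable:  [object] + [Scrollable object]
  take object:  [object] + [object]
MRO: Dialog TextBox Widget Label Panel Scrollable object
TextBox is at position 1; next is Widget.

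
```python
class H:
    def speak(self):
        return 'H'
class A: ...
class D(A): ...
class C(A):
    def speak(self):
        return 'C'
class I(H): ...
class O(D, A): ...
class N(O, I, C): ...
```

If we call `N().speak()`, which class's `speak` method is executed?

L[N] = N + merge(L[O], L[I], L[C], [O I C])
  take O:  [O D A object] + [I H object] + [C A object] + [O I C]
  take D:  [D A object] + [I H object] + [C A object] + [I C]
  take I:  [A object] + [I H object] + [C A object] + [I C]
  take H:  [A object] + [H object] + [C A object] + [C]
  take C:  [A object] + [object] + [C A object] + [C]
  take A:  [A object] + [object] + [A object]
  take object:  [object] + [object] + [object]
MRO: N O D I H C A object
speak is defined in: C, H. First along the MRO is H.

H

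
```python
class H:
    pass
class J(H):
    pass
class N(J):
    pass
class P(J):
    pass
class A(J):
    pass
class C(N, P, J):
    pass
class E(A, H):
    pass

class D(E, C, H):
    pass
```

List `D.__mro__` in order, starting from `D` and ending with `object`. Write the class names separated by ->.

D -> E -> A -> C -> N -> P -> J -> H -> object

L[D] = D + merge(L[E], L[C], L[H], [E C H])
  take E:  [E A J H object] + [C N P J H object] + [H object] + [E C H]
  take A:  [A J H object] + [C N P J H object] + [H object] + [C H]
  take C:  [J H object] + [C N P J H object] + [H object] + [C H]
  take N:  [J H object] + [N P J H object] + [H object] + [H]
  take P:  [J H object] + [P J H object] + [H object] + [H]
  take J:  [J H object] + [J H object] + [H object] + [H]
  take H:  [H object] + [H object] + [H object] + [H]
  take object:  [object] + [object] + [object]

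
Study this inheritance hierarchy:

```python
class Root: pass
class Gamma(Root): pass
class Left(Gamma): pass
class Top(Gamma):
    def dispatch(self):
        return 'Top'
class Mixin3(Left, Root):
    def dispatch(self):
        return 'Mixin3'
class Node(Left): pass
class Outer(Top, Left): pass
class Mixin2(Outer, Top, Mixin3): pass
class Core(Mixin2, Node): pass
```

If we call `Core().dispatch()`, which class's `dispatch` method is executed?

L[Core] = Core + merge(L[Mixin2], L[Node], [Mixin2 Node])
  take Mixin2:  [Mixin2 Outer Top Mixin3 Left Gamma Root object] + [Node Left Gamma Root object] + [Mixin2 Node]
  take Outer:  [Outer Top Mixin3 Left Gamma Root object] + [Node Left Gamma Root object] + [Node]
  take Top:  [Top Mixin3 Left Gamma Root object] + [Node Left Gamma Root object] + [Node]
  take Mixin3:  [Mixin3 Left Gamma Root object] + [Node Left Gamma Root object] + [Node]
  take Node:  [Left Gamma Root object] + [Node Left Gamma Root object] + [Node]
  take Left:  [Left Gamma Root object] + [Left Gamma Root object]
  take Gamma:  [Gamma Root object] + [Gamma Root object]
  take Root:  [Root object] + [Root object]
  take object:  [object] + [object]
MRO: Core Mixin2 Outer Top Mixin3 Node Left Gamma Root object
dispatch is defined in: Mixin3, Top. First along the MRO is Top.

Top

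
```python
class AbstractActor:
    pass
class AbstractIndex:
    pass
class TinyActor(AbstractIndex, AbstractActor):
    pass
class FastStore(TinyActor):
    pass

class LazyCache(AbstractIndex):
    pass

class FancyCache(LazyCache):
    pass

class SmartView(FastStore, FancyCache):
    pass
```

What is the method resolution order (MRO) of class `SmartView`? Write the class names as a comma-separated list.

L[SmartView] = SmartView + merge(L[FastStore], L[FancyCache], [FastStore FancyCache])
  take FastStore:  [FastStore TinyActor AbstractIndex AbstractActor object] + [FancyCache LazyCache AbstractIndex object] + [FastStore FancyCache]
  take TinyActor:  [TinyActor AbstractIndex AbstractActor object] + [FancyCache LazyCache AbstractIndex object] + [FancyCache]
  take FancyCache:  [AbstractIndex AbstractActor object] + [FancyCache LazyCache AbstractIndex object] + [FancyCache]
  take LazyCache:  [AbstractIndex AbstractActor object] + [LazyCache AbstractIndex object]
  take AbstractIndex:  [AbstractIndex AbstractActor object] + [AbstractIndex object]
  take AbstractActor:  [AbstractActor object] + [object]
  take object:  [object] + [object]

SmartView, FastStore, TinyActor, FancyCache, LazyCache, AbstractIndex, AbstractActor, object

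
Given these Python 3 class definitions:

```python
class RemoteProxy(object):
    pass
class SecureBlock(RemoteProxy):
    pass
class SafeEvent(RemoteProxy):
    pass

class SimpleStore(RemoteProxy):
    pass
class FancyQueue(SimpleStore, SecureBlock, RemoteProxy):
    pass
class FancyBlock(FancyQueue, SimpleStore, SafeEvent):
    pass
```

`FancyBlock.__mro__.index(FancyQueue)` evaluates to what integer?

L[FancyBlock] = FancyBlock + merge(L[FancyQueue], L[SimpleStore], L[SafeEvent], [FancyQueue SimpleStore SafeEvent])
  take FancyQueue:  [FancyQueue SimpleStore SecureBlock RemoteProxy object] + [SimpleStore RemoteProxy object] + [SafeEvent RemoteProxy object] + [FancyQueue SimpleStore SafeEvent]
  take SimpleStore:  [SimpleStore SecureBlock RemoteProxy object] + [SimpleStore RemoteProxy object] + [SafeEvent RemoteProxy object] + [SimpleStore SafeEvent]
  take SecureBlock:  [SecureBlock RemoteProxy object] + [RemoteProxy object] + [SafeEvent RemoteProxy object] + [SafeEvent]
  take SafeEvent:  [RemoteProxy object] + [RemoteProxy object] + [SafeEvent RemoteProxy object] + [SafeEvent]
  take RemoteProxy:  [RemoteProxy object] + [RemoteProxy object] + [RemoteProxy object]
  take object:  [object] + [object] + [object]
MRO: FancyBlock FancyQueue SimpleStore SecureBlock SafeEvent RemoteProxy object
FancyQueue sits at index 1.

1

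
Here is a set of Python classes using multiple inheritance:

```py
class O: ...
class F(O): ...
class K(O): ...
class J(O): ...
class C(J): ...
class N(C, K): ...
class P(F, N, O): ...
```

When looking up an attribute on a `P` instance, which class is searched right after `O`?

object

L[P] = P + merge(L[F], L[N], L[O], [F N O])
  take F:  [F O object] + [N C J K O object] + [O object] + [F N O]
  take N:  [O object] + [N C J K O object] + [O object] + [N O]
  take C:  [O object] + [C J K O object] + [O object] + [O]
  take J:  [O object] + [J K O object] + [O object] + [O]
  take K:  [O object] + [K O object] + [O object] + [O]
  take O:  [O object] + [O object] + [O object] + [O]
  take object:  [object] + [object] + [object]
MRO: P F N C J K O object
O is at position 6; next is object.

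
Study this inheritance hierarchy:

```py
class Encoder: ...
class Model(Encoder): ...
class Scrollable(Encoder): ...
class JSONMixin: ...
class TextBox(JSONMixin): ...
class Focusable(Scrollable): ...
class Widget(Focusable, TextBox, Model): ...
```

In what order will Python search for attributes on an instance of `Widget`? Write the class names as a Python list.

[Widget, Focusable, Scrollable, TextBox, JSONMixin, Model, Encoder, object]

L[Widget] = Widget + merge(L[Focusable], L[TextBox], L[Model], [Focusable TextBox Model])
  take Focusable:  [Focusable Scrollable Encoder object] + [TextBox JSONMixin object] + [Model Encoder object] + [Focusable TextBox Model]
  take Scrollable:  [Scrollable Encoder object] + [TextBox JSONMixin object] + [Model Encoder object] + [TextBox Model]
  take TextBox:  [Encoder object] + [TextBox JSONMixin object] + [Model Encoder object] + [TextBox Model]
  take JSONMixin:  [Encoder object] + [JSONMixin object] + [Model Encoder object] + [Model]
  take Model:  [Encoder object] + [object] + [Model Encoder object] + [Model]
  take Encoder:  [Encoder object] + [object] + [Encoder object]
  take object:  [object] + [object] + [object]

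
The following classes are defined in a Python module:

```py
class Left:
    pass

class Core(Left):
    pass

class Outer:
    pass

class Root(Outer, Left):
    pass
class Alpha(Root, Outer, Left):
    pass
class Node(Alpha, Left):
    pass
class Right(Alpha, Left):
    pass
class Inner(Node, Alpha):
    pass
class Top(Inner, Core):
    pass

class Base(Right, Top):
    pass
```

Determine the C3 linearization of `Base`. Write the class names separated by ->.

L[Base] = Base + merge(L[Right], L[Top], [Right Top])
  take Right:  [Right Alpha Root Outer Left object] + [Top Inner Node Alpha Root Outer Core Left object] + [Right Top]
  take Top:  [Alpha Root Outer Left object] + [Top Inner Node Alpha Root Outer Core Left object] + [Top]
  take Inner:  [Alpha Root Outer Left object] + [Inner Node Alpha Root Outer Core Left object]
  take Node:  [Alpha Root Outer Left object] + [Node Alpha Root Outer Core Left object]
  take Alpha:  [Alpha Root Outer Left object] + [Alpha Root Outer Core Left object]
  take Root:  [Root Outer Left object] + [Root Outer Core Left object]
  take Outer:  [Outer Left object] + [Outer Core Left object]
  take Core:  [Left object] + [Core Left object]
  take Left:  [Left object] + [Left object]
  take object:  [object] + [object]

Base -> Right -> Top -> Inner -> Node -> Alpha -> Root -> Outer -> Core -> Left -> object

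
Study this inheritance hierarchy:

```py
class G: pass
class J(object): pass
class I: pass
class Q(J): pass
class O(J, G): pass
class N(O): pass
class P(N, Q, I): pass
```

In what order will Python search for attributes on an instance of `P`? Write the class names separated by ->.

P -> N -> O -> Q -> J -> G -> I -> object

L[P] = P + merge(L[N], L[Q], L[I], [N Q I])
  take N:  [N O J G object] + [Q J object] + [I object] + [N Q I]
  take O:  [O J G object] + [Q J object] + [I object] + [Q I]
  take Q:  [J G object] + [Q J object] + [I object] + [Q I]
  take J:  [J G object] + [J object] + [I object] + [I]
  take G:  [G object] + [object] + [I object] + [I]
  take I:  [object] + [object] + [I object] + [I]
  take object:  [object] + [object] + [object]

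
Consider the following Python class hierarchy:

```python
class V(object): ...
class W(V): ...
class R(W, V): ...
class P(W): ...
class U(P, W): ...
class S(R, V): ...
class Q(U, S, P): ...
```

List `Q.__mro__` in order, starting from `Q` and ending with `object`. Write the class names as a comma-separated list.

L[Q] = Q + merge(L[U], L[S], L[P], [U S P])
  take U:  [U P W V object] + [S R W V object] + [P W V object] + [U S P]
  take S:  [P W V object] + [S R W V object] + [P W V object] + [S P]
  take P:  [P W V object] + [R W V object] + [P W V object] + [P]
  take R:  [W V object] + [R W V object] + [W V object]
  take W:  [W V object] + [W V object] + [W V object]
  take V:  [V object] + [V object] + [V object]
  take object:  [object] + [object] + [object]

Q, U, S, P, R, W, V, object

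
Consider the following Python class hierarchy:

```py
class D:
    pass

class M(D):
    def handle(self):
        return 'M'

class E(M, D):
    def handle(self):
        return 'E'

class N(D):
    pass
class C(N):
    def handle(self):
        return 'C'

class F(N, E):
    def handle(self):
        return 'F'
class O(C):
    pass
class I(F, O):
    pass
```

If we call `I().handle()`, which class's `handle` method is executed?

F

L[I] = I + merge(L[F], L[O], [F O])
  take F:  [F N E M D object] + [O C N D object] + [F O]
  take O:  [N E M D object] + [O C N D object] + [O]
  take C:  [N E M D object] + [C N D object]
  take N:  [N E M D object] + [N D object]
  take E:  [E M D object] + [D object]
  take M:  [M D object] + [D object]
  take D:  [D object] + [D object]
  take object:  [object] + [object]
MRO: I F O C N E M D object
handle is defined in: C, E, F, M. First along the MRO is F.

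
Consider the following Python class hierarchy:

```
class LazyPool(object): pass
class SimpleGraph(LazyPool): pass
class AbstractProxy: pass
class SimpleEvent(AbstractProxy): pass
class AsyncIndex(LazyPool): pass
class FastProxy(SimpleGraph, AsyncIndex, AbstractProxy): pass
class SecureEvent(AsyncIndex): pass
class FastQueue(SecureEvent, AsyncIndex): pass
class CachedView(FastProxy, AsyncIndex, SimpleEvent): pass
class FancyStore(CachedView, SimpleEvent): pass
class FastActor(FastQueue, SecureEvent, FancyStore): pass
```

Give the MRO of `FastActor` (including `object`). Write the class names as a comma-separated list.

FastActor, FastQueue, SecureEvent, FancyStore, CachedView, FastProxy, SimpleGraph, AsyncIndex, LazyPool, SimpleEvent, AbstractProxy, object

L[FastActor] = FastActor + merge(L[FastQueue], L[SecureEvent], L[FancyStore], [FastQueue SecureEvent FancyStore])
  take FastQueue:  [FastQueue SecureEvent AsyncIndex LazyPool object] + [SecureEvent AsyncIndex LazyPool object] + [FancyStore CachedView FastProxy SimpleGraph AsyncIndex LazyPool SimpleEvent AbstractProxy object] + [FastQueue SecureEvent FancyStore]
  take SecureEvent:  [SecureEvent AsyncIndex LazyPool object] + [SecureEvent AsyncIndex LazyPool object] + [FancyStore CachedView FastProxy SimpleGraph AsyncIndex LazyPool SimpleEvent AbstractProxy object] + [SecureEvent FancyStore]
  take FancyStore:  [AsyncIndex LazyPool object] + [AsyncIndex LazyPool object] + [FancyStore CachedView FastProxy SimpleGraph AsyncIndex LazyPool SimpleEvent AbstractProxy object] + [FancyStore]
  take CachedView:  [AsyncIndex LazyPool object] + [AsyncIndex LazyPool object] + [CachedView FastProxy SimpleGraph AsyncIndex LazyPool SimpleEvent AbstractProxy object]
  take FastProxy:  [AsyncIndex LazyPool object] + [AsyncIndex LazyPool object] + [FastProxy SimpleGraph AsyncIndex LazyPool SimpleEvent AbstractProxy object]
  take SimpleGraph:  [AsyncIndex LazyPool object] + [AsyncIndex LazyPool object] + [SimpleGraph AsyncIndex LazyPool SimpleEvent AbstractProxy object]
  take AsyncIndex:  [AsyncIndex LazyPool object] + [AsyncIndex LazyPool object] + [AsyncIndex LazyPool SimpleEvent AbstractProxy object]
  take LazyPool:  [LazyPool object] + [LazyPool object] + [LazyPool SimpleEvent AbstractProxy object]
  take SimpleEvent:  [object] + [object] + [SimpleEvent AbstractProxy object]
  take AbstractProxy:  [object] + [object] + [AbstractProxy object]
  take object:  [object] + [object] + [object]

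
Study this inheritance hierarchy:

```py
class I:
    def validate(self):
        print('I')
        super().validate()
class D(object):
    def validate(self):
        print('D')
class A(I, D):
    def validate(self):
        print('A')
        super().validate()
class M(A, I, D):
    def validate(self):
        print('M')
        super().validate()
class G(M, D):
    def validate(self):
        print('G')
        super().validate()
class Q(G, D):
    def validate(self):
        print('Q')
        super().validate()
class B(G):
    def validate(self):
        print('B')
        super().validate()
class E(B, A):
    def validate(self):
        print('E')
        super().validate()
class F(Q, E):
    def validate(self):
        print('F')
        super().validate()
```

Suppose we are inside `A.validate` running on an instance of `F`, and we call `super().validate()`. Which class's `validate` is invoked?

L[F] = F + merge(L[Q], L[E], [Q E])
  take Q:  [Q G M A I D object] + [E B G M A I D object] + [Q E]
  take E:  [G M A I D object] + [E B G M A I D object] + [E]
  take B:  [G M A I D object] + [B G M A I D object]
  take G:  [G M A I D object] + [G M A I D object]
  take M:  [M A I D object] + [M A I D object]
  take A:  [A I D object] + [A I D object]
  take I:  [I D object] + [I D object]
  take D:  [D object] + [D object]
  take object:  [object] + [object]
MRO: F Q E B G M A I D object
super() in A.validate on a F instance goes to the class after A in F's MRO: I.

I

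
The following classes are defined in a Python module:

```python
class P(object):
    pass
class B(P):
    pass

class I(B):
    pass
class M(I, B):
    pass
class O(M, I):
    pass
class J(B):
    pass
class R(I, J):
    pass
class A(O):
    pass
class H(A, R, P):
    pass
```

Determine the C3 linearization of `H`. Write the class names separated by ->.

L[H] = H + merge(L[A], L[R], L[P], [A R P])
  take A:  [A O M I B P object] + [R I J B P object] + [P object] + [A R P]
  take O:  [O M I B P object] + [R I J B P object] + [P object] + [R P]
  take M:  [M I B P object] + [R I J B P object] + [P object] + [R P]
  take R:  [I B P object] + [R I J B P object] + [P object] + [R P]
  take I:  [I B P object] + [I J B P object] + [P object] + [P]
  take J:  [B P object] + [J B P object] + [P object] + [P]
  take B:  [B P object] + [B P object] + [P object] + [P]
  take P:  [P object] + [P object] + [P object] + [P]
  take object:  [object] + [object] + [object]

H -> A -> O -> M -> R -> I -> J -> B -> P -> object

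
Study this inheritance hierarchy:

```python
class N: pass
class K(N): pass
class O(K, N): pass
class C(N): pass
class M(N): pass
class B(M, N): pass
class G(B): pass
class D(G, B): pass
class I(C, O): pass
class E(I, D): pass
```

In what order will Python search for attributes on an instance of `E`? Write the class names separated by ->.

L[E] = E + merge(L[I], L[D], [I D])
  take I:  [I C O K N object] + [D G B M N object] + [I D]
  take C:  [C O K N object] + [D G B M N object] + [D]
  take O:  [O K N object] + [D G B M N object] + [D]
  take K:  [K N object] + [D G B M N object] + [D]
  take D:  [N object] + [D G B M N object] + [D]
  take G:  [N object] + [G B M N object]
  take B:  [N object] + [B M N object]
  take M:  [N object] + [M N object]
  take N:  [N object] + [N object]
  take object:  [object] + [object]

E -> I -> C -> O -> K -> D -> G -> B -> M -> N -> object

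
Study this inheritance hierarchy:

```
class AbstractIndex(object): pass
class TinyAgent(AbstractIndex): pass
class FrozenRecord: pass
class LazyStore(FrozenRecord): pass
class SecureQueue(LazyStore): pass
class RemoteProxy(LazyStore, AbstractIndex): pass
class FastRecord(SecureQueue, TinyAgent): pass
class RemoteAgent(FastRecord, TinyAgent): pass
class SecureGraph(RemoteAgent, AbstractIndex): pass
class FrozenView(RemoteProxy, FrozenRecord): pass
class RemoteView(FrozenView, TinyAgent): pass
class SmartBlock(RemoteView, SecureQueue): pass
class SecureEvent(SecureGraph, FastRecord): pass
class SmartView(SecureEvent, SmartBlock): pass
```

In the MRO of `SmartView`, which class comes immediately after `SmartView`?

L[SmartView] = SmartView + merge(L[SecureEvent], L[SmartBlock], [SecureEvent SmartBlock])
  take SecureEvent:  [SecureEvent SecureGraph RemoteAgent FastRecord SecureQueue LazyStore FrozenRecord TinyAgent AbstractIndex object] + [SmartBlock RemoteView FrozenView RemoteProxy SecureQueue LazyStore FrozenRecord TinyAgent AbstractIndex object] + [SecureEvent SmartBlock]
  take SecureGraph:  [SecureGraph RemoteAgent FastRecord SecureQueue LazyStore FrozenRecord TinyAgent AbstractIndex object] + [SmartBlock RemoteView FrozenView RemoteProxy SecureQueue LazyStore FrozenRecord TinyAgent AbstractIndex object] + [SmartBlock]
  take RemoteAgent:  [RemoteAgent FastRecord SecureQueue LazyStore FrozenRecord TinyAgent AbstractIndex object] + [SmartBlock RemoteView FrozenView RemoteProxy SecureQueue LazyStore FrozenRecord TinyAgent AbstractIndex object] + [SmartBlock]
  take FastRecord:  [FastRecord SecureQueue LazyStore FrozenRecord TinyAgent AbstractIndex object] + [SmartBlock RemoteView FrozenView RemoteProxy SecureQueue LazyStore FrozenRecord TinyAgent AbstractIndex object] + [SmartBlock]
  take SmartBlock:  [SecureQueue LazyStore FrozenRecord TinyAgent AbstractIndex object] + [SmartBlock RemoteView FrozenView RemoteProxy SecureQueue LazyStore FrozenRecord TinyAgent AbstractIndex object] + [SmartBlock]
  take RemoteView:  [SecureQueue LazyStore FrozenRecord TinyAgent AbstractIndex object] + [RemoteView FrozenView RemoteProxy SecureQueue LazyStore FrozenRecord TinyAgent AbstractIndex object]
  take FrozenView:  [SecureQueue LazyStore FrozenRecord TinyAgent AbstractIndex object] + [FrozenView RemoteProxy SecureQueue LazyStore FrozenRecord TinyAgent AbstractIndex object]
  take RemoteProxy:  [SecureQueue LazyStore FrozenRecord TinyAgent AbstractIndex object] + [RemoteProxy SecureQueue LazyStore FrozenRecord TinyAgent AbstractIndex object]
  take SecureQueue:  [SecureQueue LazyStore FrozenRecord TinyAgent AbstractIndex object] + [SecureQueue LazyStore FrozenRecord TinyAgent AbstractIndex object]
  take LazyStore:  [LazyStore FrozenRecord TinyAgent AbstractIndex object] + [LazyStore FrozenRecord TinyAgent AbstractIndex object]
  take FrozenRecord:  [FrozenRecord TinyAgent AbstractIndex object] + [FrozenRecord TinyAgent AbstractIndex object]
  take TinyAgent:  [TinyAgent AbstractIndex object] + [TinyAgent AbstractIndex object]
  take AbstractIndex:  [AbstractIndex object] + [AbstractIndex object]
  take object:  [object] + [object]
MRO: SmartView SecureEvent SecureGraph RemoteAgent FastRecord SmartBlock RemoteView FrozenView RemoteProxy SecureQueue LazyStore FrozenRecord TinyAgent AbstractIndex object
SmartView is at position 0; next is SecureEvent.

SecureEvent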